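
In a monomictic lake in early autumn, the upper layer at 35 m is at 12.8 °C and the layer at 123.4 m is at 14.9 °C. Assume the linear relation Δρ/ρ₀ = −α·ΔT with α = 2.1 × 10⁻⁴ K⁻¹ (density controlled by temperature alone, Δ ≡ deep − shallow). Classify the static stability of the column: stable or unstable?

unstable

ΔT = 14.9 − 12.8 = +2.1 K, so Δρ/ρ₀ = −αΔT = -4.41 × 10⁻⁴.
Δρ/ρ₀ < 0, so Δρ < 0: deeper water is lighter → statically unstable; the column would overturn.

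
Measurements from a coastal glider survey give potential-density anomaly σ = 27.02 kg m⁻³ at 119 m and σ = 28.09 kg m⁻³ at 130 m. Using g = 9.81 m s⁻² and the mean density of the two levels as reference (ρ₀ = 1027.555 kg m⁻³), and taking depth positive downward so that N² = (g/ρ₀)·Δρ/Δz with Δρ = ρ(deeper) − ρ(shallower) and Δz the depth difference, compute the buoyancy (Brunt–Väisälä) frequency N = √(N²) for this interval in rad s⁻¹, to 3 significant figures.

0.0305 rad s⁻¹

Δρ = 1028.09 − 1027.02 = 1.07 kg m⁻³ over Δz = 130 − 119 = 11 m.
N² = (9.81/1027.555) × (1.07/11) = 9.2866 × 10⁻⁴ s⁻².
N = √(9.2866 × 10⁻⁴) = 0.030474 rad s⁻¹ ≈ 0.0305 rad s⁻¹.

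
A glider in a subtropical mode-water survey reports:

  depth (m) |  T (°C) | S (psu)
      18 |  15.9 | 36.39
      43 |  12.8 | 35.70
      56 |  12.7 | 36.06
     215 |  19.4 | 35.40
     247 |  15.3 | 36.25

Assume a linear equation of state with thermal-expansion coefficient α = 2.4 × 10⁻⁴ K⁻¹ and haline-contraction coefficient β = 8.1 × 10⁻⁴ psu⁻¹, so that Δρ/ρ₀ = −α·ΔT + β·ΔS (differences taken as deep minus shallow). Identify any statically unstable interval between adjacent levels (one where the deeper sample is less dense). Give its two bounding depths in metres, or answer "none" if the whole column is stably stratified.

56–215 m

Evaluate Δρ/ρ₀ = −αΔT + βΔS across each adjacent pair:
  18–43 m: −αΔT+βΔS = −(2.4 × 10⁻⁴)(-3.1)+(8.1 × 10⁻⁴)(-0.69) = 1.9 × 10⁻⁴ → stable
  43–56 m: −αΔT+βΔS = −(2.4 × 10⁻⁴)(-0.1)+(8.1 × 10⁻⁴)(+0.36) = 3.2 × 10⁻⁴ → stable
  56–215 m: −αΔT+βΔS = −(2.4 × 10⁻⁴)(+6.7)+(8.1 × 10⁻⁴)(-0.66) = -2.1 × 10⁻³ → UNSTABLE
  215–247 m: −αΔT+βΔS = −(2.4 × 10⁻⁴)(-4.1)+(8.1 × 10⁻⁴)(+0.85) = 1.7 × 10⁻³ → stable
The 56–215 m interval has Δρ < 0: lighter water underlies denser water.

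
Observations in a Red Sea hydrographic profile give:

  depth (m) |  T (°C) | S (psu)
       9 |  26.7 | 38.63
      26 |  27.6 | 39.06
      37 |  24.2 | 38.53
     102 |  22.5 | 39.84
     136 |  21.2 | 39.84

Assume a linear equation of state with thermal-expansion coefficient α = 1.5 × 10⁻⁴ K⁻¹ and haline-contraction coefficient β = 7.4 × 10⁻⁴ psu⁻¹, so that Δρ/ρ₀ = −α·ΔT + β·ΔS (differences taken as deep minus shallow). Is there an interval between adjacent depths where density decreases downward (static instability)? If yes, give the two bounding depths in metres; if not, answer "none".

none

Evaluate Δρ/ρ₀ = −αΔT + βΔS across each adjacent pair:
  9–26 m: −αΔT+βΔS = −(1.5 × 10⁻⁴)(+0.9)+(7.4 × 10⁻⁴)(+0.43) = 1.8 × 10⁻⁴ → stable
  26–37 m: −αΔT+βΔS = −(1.5 × 10⁻⁴)(-3.4)+(7.4 × 10⁻⁴)(-0.53) = 1.2 × 10⁻⁴ → stable
  37–102 m: −αΔT+βΔS = −(1.5 × 10⁻⁴)(-1.7)+(7.4 × 10⁻⁴)(+1.31) = 1.2 × 10⁻³ → stable
  102–136 m: −αΔT+βΔS = −(1.5 × 10⁻⁴)(-1.3)+(7.4 × 10⁻⁴)(+0.00) = 1.9 × 10⁻⁴ → stable
Every interval has Δρ > 0: the column is stably stratified throughout.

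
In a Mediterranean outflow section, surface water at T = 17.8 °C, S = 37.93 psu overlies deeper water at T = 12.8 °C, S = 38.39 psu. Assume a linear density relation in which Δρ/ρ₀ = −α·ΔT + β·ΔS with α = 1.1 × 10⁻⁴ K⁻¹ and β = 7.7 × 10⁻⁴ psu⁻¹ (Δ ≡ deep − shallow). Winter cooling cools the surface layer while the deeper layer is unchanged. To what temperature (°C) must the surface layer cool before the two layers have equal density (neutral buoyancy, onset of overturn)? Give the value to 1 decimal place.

Neutral buoyancy requires Δρ = 0, i.e. −α(T_deep − T_surf′) + β(S_deep − S_surf) = 0.
T_surf′ = T_deep − (β/α)·ΔS = 12.8 − (7.7 × 10⁻⁴/1.1 × 10⁻⁴)·(+0.46) = 9.580 °C.
Cooling required: 17.8 − (9.580) = 8.220 °C.

9.6 °C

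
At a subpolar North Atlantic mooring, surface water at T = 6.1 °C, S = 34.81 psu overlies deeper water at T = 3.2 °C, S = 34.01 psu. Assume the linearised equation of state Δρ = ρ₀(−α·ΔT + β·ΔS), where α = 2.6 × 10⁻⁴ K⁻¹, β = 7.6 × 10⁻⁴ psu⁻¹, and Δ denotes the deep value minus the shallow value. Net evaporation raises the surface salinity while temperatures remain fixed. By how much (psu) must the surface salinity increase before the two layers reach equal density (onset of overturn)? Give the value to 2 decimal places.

0.19 psu

Neutral buoyancy requires −α(T_deep − T_surf) + β(S_deep − S_surf′) = 0.
S_surf′ = S_deep − (α/β)·ΔT = 34.01 − (2.6 × 10⁻⁴/7.6 × 10⁻⁴)·(-2.9) = 35.0021 psu.
Increase required: 35.0021 − 34.81 = 0.1921 psu.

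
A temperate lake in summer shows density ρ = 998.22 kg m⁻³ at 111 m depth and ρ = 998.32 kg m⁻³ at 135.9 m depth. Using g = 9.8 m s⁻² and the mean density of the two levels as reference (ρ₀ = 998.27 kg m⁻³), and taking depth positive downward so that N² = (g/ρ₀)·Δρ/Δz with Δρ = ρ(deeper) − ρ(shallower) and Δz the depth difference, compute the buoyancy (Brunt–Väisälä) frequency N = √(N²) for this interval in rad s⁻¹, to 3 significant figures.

Δρ = 998.32 − 998.22 = 0.10 kg m⁻³ over Δz = 135.9 − 111 = 24.9 m.
N² = (9.8/998.27) × (0.10/24.9) = 3.9426 × 10⁻⁵ s⁻².
N = √(3.9426 × 10⁻⁵) = 6.2790 × 10⁻³ rad s⁻¹ ≈ 6.28 × 10⁻³ rad s⁻¹.

6.28 × 10⁻³ rad s⁻¹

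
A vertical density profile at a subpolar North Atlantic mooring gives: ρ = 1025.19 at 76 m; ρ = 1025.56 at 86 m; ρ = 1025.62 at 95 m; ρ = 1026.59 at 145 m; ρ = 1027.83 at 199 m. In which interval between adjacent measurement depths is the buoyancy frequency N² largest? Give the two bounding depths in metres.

76–86 m

Compute the density gradient over each adjacent pair:
  76–86 m: Δρ/Δz = 0.37/10 = 0.037 kg m⁻⁴
  86–95 m: Δρ/Δz = 0.06/9 = 6.7 × 10⁻³ kg m⁻⁴
  95–145 m: Δρ/Δz = 0.97/50 = 0.019 kg m⁻⁴
  145–199 m: Δρ/Δz = 1.24/54 = 0.023 kg m⁻⁴
The largest gradient is in the 76–86 m interval — the pycnocline.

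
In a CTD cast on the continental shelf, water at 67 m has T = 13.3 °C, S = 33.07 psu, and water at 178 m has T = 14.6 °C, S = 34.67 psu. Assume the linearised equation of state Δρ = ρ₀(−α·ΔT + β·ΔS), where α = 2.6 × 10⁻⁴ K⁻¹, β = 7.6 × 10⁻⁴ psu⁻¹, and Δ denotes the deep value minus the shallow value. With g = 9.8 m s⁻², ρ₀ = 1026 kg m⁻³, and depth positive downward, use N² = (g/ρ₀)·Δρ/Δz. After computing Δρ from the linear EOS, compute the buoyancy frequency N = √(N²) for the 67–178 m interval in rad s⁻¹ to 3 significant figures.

8.80 × 10⁻³ rad s⁻¹

ΔT = +1.3 K, ΔS = +1.60 psu (deep − shallow).
Δρ/ρ₀ = −αΔT + βΔS = -3.38 × 10⁻⁴ + 1.216 × 10⁻³ = 8.78 × 10⁻⁴, so Δρ ≈ 0.9008 kg m⁻³.
N² = (g/ρ₀)·Δρ/Δz = g·(Δρ/ρ₀)/Δz = 9.8 × 8.78 × 10⁻⁴ / 111 = 7.7517 × 10⁻⁵ s⁻².
N = √(7.7517 × 10⁻⁵) = 8.8044 × 10⁻³ rad s⁻¹ ≈ 8.80 × 10⁻³ rad s⁻¹.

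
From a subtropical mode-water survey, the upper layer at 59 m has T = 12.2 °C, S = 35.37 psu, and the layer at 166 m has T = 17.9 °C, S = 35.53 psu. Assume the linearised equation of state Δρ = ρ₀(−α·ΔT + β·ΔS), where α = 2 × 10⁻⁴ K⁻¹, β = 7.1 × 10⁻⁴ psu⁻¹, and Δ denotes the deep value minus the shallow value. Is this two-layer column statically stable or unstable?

unstable

ΔT = 17.9 − 12.2 = +5.7 K and ΔS = 35.53 − 35.37 = +0.16 psu (deep − shallow).
−αΔT = -1.14 × 10⁻³; βΔS = 1.136 × 10⁻⁴; sum Δρ/ρ₀ = -1.0264 × 10⁻³.
Δρ/ρ₀ < 0, so Δρ < 0: deeper water is lighter → statically unstable; the column would overturn.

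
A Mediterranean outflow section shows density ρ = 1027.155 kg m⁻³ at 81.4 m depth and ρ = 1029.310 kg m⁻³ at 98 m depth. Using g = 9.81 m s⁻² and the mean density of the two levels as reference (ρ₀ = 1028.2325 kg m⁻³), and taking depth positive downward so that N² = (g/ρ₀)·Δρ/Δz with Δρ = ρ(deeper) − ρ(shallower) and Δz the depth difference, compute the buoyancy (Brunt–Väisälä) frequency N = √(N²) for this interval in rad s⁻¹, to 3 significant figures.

Δρ = 1029.310 − 1027.155 = 2.155 kg m⁻³ over Δz = 98 − 81.4 = 16.6 m.
N² = (9.81/1028.2325) × (2.155/16.6) = 1.2386 × 10⁻³ s⁻².
N = √(1.2386 × 10⁻³) = 0.035194 rad s⁻¹ ≈ 0.0352 rad s⁻¹.

0.0352 rad s⁻¹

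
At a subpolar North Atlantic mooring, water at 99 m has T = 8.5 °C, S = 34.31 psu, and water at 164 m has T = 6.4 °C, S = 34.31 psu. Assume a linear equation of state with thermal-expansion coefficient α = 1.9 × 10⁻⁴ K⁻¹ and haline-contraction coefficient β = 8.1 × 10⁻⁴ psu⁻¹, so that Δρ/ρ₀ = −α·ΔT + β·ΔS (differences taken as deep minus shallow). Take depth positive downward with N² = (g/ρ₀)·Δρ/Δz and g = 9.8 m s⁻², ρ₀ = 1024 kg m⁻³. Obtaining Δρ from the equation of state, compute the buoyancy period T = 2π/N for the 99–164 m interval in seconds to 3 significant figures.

ΔT = -2.1 K, ΔS = +0.00 psu (deep − shallow).
Δρ/ρ₀ = −αΔT + βΔS = 3.99 × 10⁻⁴ + 0 = 3.99 × 10⁻⁴, so Δρ ≈ 0.4086 kg m⁻³.
N² = (g/ρ₀)·Δρ/Δz = g·(Δρ/ρ₀)/Δz = 9.8 × 3.99 × 10⁻⁴ / 65 = 6.0157 × 10⁻⁵ s⁻².
N = √(6.0157 × 10⁻⁵) = 7.7561 × 10⁻³ rad s⁻¹ → T = 2π/N = 810.10 s ≈ 810 s.

810 s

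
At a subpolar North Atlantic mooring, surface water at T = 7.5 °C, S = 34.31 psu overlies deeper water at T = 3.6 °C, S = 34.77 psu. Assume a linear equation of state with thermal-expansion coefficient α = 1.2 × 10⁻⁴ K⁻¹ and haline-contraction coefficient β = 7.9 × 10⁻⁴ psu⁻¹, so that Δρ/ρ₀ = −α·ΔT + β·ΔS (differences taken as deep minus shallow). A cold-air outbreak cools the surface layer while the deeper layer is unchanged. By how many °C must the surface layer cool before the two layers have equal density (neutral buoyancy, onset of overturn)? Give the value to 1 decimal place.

6.9 °C

Neutral buoyancy requires Δρ = 0, i.e. −α(T_deep − T_surf′) + β(S_deep − S_surf) = 0.
T_surf′ = T_deep − (β/α)·ΔS = 3.6 − (7.9 × 10⁻⁴/1.2 × 10⁻⁴)·(+0.46) = 0.572 °C.
Cooling required: 7.5 − (0.572) = 6.928 °C.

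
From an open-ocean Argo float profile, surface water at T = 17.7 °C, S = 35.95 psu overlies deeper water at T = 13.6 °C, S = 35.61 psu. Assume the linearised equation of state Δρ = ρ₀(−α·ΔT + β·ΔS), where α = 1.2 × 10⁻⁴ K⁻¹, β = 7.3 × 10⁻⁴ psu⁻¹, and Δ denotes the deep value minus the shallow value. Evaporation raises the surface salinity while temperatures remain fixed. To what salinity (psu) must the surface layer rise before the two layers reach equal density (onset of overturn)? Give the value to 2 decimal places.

36.28 psu

Neutral buoyancy requires −α(T_deep − T_surf) + β(S_deep − S_surf′) = 0.
S_surf′ = S_deep − (α/β)·ΔT = 35.61 − (1.2 × 10⁻⁴/7.3 × 10⁻⁴)·(-4.1) = 36.2840 psu.
Increase required: 36.2840 − 35.95 = 0.3340 psu.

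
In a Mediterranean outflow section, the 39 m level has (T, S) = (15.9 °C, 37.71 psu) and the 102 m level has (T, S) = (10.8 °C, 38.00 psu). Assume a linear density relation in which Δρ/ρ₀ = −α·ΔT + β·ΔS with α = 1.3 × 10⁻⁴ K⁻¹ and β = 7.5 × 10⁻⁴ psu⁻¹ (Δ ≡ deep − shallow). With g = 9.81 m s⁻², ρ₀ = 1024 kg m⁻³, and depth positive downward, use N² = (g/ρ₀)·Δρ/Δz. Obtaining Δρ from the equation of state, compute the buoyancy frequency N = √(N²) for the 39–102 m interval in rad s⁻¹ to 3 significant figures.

ΔT = -5.1 K, ΔS = +0.29 psu (deep − shallow).
Δρ/ρ₀ = −αΔT + βΔS = 6.63 × 10⁻⁴ + 2.175 × 10⁻⁴ = 8.805 × 10⁻⁴, so Δρ ≈ 0.9016 kg m⁻³.
N² = (g/ρ₀)·Δρ/Δz = g·(Δρ/ρ₀)/Δz = 9.81 × 8.805 × 10⁻⁴ / 63 = 1.3711 × 10⁻⁴ s⁻².
N = √(1.3711 × 10⁻⁴) = 0.011709 rad s⁻¹ ≈ 0.0117 rad s⁻¹.

0.0117 rad s⁻¹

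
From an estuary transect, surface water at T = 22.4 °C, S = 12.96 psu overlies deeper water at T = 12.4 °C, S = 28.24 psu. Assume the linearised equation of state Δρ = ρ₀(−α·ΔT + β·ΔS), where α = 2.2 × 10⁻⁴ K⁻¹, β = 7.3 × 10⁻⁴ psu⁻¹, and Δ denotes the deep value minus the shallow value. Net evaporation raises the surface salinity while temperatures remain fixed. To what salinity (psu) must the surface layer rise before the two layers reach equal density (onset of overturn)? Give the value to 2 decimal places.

Neutral buoyancy requires −α(T_deep − T_surf) + β(S_deep − S_surf′) = 0.
S_surf′ = S_deep − (α/β)·ΔT = 28.24 − (2.2 × 10⁻⁴/7.3 × 10⁻⁴)·(-10.0) = 31.2537 psu.
Increase required: 31.2537 − 12.96 = 18.2937 psu.

31.25 psu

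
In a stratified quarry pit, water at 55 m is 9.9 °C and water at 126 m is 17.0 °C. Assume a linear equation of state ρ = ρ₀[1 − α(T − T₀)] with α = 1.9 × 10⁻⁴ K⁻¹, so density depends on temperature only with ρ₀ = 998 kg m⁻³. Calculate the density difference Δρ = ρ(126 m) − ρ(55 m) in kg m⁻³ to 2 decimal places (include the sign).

-1.35 kg m⁻³

ΔT = +7.1 K, Δρ/ρ₀ = −αΔT = -1.349 × 10⁻³.
Δρ = 998 × (-1.349 × 10⁻³) = -1.35 kg m⁻³.
Negative Δρ: lighter below, statically unstable.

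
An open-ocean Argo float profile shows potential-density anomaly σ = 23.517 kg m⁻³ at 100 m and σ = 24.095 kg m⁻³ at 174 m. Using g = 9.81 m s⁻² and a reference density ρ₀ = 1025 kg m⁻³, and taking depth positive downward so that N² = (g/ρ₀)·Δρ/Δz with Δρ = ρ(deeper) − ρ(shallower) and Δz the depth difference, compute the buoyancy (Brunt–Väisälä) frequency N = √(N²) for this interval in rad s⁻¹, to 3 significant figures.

8.65 × 10⁻³ rad s⁻¹

Δρ = 1024.095 − 1023.517 = 0.578 kg m⁻³ over Δz = 174 − 100 = 74 m.
N² = (9.81/1025) × (0.578/74) = 7.4755 × 10⁻⁵ s⁻².
N = √(7.4755 × 10⁻⁵) = 8.6461 × 10⁻³ rad s⁻¹ ≈ 8.65 × 10⁻³ rad s⁻¹.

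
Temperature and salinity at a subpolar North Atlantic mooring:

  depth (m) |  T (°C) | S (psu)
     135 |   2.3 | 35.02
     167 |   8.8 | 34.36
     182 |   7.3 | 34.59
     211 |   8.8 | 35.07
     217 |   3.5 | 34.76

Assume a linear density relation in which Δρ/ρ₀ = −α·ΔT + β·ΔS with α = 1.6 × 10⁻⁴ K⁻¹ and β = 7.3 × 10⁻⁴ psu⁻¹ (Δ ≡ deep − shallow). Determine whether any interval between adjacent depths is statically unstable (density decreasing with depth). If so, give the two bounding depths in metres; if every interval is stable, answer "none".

135–167 m

Evaluate Δρ/ρ₀ = −αΔT + βΔS across each adjacent pair:
  135–167 m: −αΔT+βΔS = −(1.6 × 10⁻⁴)(+6.5)+(7.3 × 10⁻⁴)(-0.66) = -1.5 × 10⁻³ → UNSTABLE
  167–182 m: −αΔT+βΔS = −(1.6 × 10⁻⁴)(-1.5)+(7.3 × 10⁻⁴)(+0.23) = 4.1 × 10⁻⁴ → stable
  182–211 m: −αΔT+βΔS = −(1.6 × 10⁻⁴)(+1.5)+(7.3 × 10⁻⁴)(+0.48) = 1.1 × 10⁻⁴ → stable
  211–217 m: −αΔT+βΔS = −(1.6 × 10⁻⁴)(-5.3)+(7.3 × 10⁻⁴)(-0.31) = 6.2 × 10⁻⁴ → stable
The 135–167 m interval has Δρ < 0: lighter water underlies denser water.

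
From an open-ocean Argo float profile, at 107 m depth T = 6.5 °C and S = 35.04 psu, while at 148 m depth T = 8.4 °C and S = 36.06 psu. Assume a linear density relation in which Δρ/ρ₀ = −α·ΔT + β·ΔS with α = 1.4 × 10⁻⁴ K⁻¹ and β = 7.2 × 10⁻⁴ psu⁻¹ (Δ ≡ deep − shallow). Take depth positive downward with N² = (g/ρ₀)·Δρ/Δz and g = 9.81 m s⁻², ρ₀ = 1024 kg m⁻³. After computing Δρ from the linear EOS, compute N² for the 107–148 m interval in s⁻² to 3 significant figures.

1.12 × 10⁻⁴ s⁻²

ΔT = +1.9 K, ΔS = +1.02 psu (deep − shallow).
Δρ/ρ₀ = −αΔT + βΔS = -2.66 × 10⁻⁴ + 7.344 × 10⁻⁴ = 4.684 × 10⁻⁴, so Δρ ≈ 0.4796 kg m⁻³.
N² = (g/ρ₀)·Δρ/Δz = g·(Δρ/ρ₀)/Δz = 9.81 × 4.684 × 10⁻⁴ / 41 = 1.1207 × 10⁻⁴ s⁻² ≈ 1.12 × 10⁻⁴ s⁻².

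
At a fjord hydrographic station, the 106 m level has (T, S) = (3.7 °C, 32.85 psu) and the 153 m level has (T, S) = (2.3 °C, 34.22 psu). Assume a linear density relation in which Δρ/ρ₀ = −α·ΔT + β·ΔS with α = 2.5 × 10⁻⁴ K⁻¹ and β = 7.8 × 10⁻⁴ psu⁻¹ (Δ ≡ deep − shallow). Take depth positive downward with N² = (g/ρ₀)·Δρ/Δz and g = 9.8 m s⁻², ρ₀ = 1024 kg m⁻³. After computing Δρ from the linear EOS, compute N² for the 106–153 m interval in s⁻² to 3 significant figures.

2.96 × 10⁻⁴ s⁻²

ΔT = -1.4 K, ΔS = +1.37 psu (deep − shallow).
Δρ/ρ₀ = −αΔT + βΔS = 3.50 × 10⁻⁴ + 1.0686 × 10⁻³ = 1.4186 × 10⁻³, so Δρ ≈ 1.453 kg m⁻³.
N² = (g/ρ₀)·Δρ/Δz = g·(Δρ/ρ₀)/Δz = 9.8 × 1.4186 × 10⁻³ / 47 = 2.9579 × 10⁻⁴ s⁻² ≈ 2.96 × 10⁻⁴ s⁻².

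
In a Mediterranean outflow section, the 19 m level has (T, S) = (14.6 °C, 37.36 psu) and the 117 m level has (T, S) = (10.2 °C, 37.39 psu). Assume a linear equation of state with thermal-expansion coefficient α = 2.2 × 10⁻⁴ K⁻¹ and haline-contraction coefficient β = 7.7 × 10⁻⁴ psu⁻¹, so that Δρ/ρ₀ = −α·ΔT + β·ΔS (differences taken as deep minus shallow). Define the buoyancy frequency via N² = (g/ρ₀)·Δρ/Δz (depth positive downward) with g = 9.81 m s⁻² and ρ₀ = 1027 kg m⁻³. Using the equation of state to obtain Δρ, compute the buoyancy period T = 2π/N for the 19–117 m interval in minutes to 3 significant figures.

10.5 min

ΔT = -4.4 K, ΔS = +0.03 psu (deep − shallow).
Δρ/ρ₀ = −αΔT + βΔS = 9.68 × 10⁻⁴ + 2.31 × 10⁻⁵ = 9.911 × 10⁻⁴, so Δρ ≈ 1.018 kg m⁻³.
N² = (g/ρ₀)·Δρ/Δz = g·(Δρ/ρ₀)/Δz = 9.81 × 9.911 × 10⁻⁴ / 98 = 9.9211 × 10⁻⁵ s⁻².
N = √(9.9211 × 10⁻⁵) = 9.9605 × 10⁻³ rad s⁻¹ → T = 2π/N = 630.81 s = 10.513 min ≈ 10.5 min.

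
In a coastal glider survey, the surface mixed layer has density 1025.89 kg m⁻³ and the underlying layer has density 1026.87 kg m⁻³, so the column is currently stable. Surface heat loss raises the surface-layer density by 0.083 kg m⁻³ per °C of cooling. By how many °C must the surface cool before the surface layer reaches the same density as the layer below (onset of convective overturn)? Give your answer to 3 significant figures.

11.8 °C

Density deficit of the surface layer: 1026.87 − 1025.89 = 0.98 kg m⁻³.
Required change = 0.98 / 0.083 = 11.8 °C.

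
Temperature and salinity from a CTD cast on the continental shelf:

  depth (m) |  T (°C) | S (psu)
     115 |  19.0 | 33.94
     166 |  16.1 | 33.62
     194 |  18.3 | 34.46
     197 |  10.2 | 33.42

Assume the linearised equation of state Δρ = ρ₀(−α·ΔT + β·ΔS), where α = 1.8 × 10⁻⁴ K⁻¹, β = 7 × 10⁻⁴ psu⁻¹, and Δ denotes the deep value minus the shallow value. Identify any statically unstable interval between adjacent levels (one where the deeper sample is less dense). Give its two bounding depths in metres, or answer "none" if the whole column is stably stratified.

none

Evaluate Δρ/ρ₀ = −αΔT + βΔS across each adjacent pair:
  115–166 m: −αΔT+βΔS = −(1.8 × 10⁻⁴)(-2.9)+(7 × 10⁻⁴)(-0.32) = 3.0 × 10⁻⁴ → stable
  166–194 m: −αΔT+βΔS = −(1.8 × 10⁻⁴)(+2.2)+(7 × 10⁻⁴)(+0.84) = 1.9 × 10⁻⁴ → stable
  194–197 m: −αΔT+βΔS = −(1.8 × 10⁻⁴)(-8.1)+(7 × 10⁻⁴)(-1.04) = 7.3 × 10⁻⁴ → stable
Every interval has Δρ > 0: the column is stably stratified throughout.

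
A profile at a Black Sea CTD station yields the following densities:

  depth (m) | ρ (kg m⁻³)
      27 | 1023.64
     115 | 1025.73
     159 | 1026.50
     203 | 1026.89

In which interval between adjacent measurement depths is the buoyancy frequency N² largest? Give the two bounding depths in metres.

27–115 m

Compute the density gradient over each adjacent pair:
  27–115 m: Δρ/Δz = 2.09/88 = 0.024 kg m⁻⁴
  115–159 m: Δρ/Δz = 0.77/44 = 0.018 kg m⁻⁴
  159–203 m: Δρ/Δz = 0.39/44 = 8.9 × 10⁻³ kg m⁻⁴
The largest gradient is in the 27–115 m interval — the pycnocline.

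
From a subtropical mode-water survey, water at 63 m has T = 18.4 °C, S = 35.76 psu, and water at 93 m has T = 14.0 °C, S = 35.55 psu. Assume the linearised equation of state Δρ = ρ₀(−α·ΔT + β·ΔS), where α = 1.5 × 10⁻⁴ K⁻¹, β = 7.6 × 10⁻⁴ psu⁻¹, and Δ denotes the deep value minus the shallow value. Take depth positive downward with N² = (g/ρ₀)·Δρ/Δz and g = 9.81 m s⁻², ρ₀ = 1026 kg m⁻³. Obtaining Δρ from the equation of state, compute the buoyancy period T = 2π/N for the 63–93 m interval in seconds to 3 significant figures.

ΔT = -4.4 K, ΔS = -0.21 psu (deep − shallow).
Δρ/ρ₀ = −αΔT + βΔS = 6.60 × 10⁻⁴ − 1.596 × 10⁻⁴ = 5.004 × 10⁻⁴, so Δρ ≈ 0.5134 kg m⁻³.
N² = (g/ρ₀)·Δρ/Δz = g·(Δρ/ρ₀)/Δz = 9.81 × 5.004 × 10⁻⁴ / 30 = 1.6363 × 10⁻⁴ s⁻².
N = √(1.6363 × 10⁻⁴) = 0.012792 rad s⁻¹ → T = 2π/N = 491.18 s ≈ 491 s.

491 s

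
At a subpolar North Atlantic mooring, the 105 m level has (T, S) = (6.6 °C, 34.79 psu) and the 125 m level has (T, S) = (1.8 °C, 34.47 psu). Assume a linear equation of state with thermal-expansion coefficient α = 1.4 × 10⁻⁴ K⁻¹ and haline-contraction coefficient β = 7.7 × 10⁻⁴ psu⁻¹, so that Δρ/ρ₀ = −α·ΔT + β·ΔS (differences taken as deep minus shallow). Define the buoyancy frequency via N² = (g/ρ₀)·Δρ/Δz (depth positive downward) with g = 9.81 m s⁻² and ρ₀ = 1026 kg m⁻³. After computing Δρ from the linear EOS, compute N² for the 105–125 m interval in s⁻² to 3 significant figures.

2.09 × 10⁻⁴ s⁻²

ΔT = -4.8 K, ΔS = -0.32 psu (deep − shallow).
Δρ/ρ₀ = −αΔT + βΔS = 6.72 × 10⁻⁴ − 2.464 × 10⁻⁴ = 4.256 × 10⁻⁴, so Δρ ≈ 0.4367 kg m⁻³.
N² = (g/ρ₀)·Δρ/Δz = g·(Δρ/ρ₀)/Δz = 9.81 × 4.256 × 10⁻⁴ / 20 = 2.0876 × 10⁻⁴ s⁻² ≈ 2.09 × 10⁻⁴ s⁻².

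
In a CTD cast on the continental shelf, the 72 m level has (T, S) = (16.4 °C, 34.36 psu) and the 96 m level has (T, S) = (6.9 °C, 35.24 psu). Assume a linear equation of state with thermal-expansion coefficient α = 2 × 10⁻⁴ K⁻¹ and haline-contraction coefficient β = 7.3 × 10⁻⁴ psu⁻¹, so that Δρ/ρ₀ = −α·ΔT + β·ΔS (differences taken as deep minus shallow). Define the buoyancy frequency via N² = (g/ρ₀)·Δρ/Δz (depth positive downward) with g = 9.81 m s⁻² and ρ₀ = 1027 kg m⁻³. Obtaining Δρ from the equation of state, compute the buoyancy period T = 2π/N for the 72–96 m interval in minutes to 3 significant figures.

3.25 min

ΔT = -9.5 K, ΔS = +0.88 psu (deep − shallow).
Δρ/ρ₀ = −αΔT + βΔS = 1.90 × 10⁻³ + 6.424 × 10⁻⁴ = 2.5424 × 10⁻³, so Δρ ≈ 2.611 kg m⁻³.
N² = (g/ρ₀)·Δρ/Δz = g·(Δρ/ρ₀)/Δz = 9.81 × 2.5424 × 10⁻³ / 24 = 1.0392 × 10⁻³ s⁻².
N = √(1.0392 × 10⁻³) = 0.032237 rad s⁻¹ → T = 2π/N = 194.91 s = 3.2485 min ≈ 3.25 min.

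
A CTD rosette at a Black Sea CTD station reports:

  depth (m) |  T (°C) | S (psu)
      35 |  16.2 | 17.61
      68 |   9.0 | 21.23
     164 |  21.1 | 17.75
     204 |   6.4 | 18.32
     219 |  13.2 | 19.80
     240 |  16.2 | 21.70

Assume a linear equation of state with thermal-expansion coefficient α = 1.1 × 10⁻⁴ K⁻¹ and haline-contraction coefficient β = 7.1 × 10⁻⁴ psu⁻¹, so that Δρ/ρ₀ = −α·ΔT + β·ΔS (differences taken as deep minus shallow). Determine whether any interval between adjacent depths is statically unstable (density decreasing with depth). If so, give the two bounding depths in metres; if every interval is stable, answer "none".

Evaluate Δρ/ρ₀ = −αΔT + βΔS across each adjacent pair:
  35–68 m: −αΔT+βΔS = −(1.1 × 10⁻⁴)(-7.2)+(7.1 × 10⁻⁴)(+3.62) = 3.4 × 10⁻³ → stable
  68–164 m: −αΔT+βΔS = −(1.1 × 10⁻⁴)(+12.1)+(7.1 × 10⁻⁴)(-3.48) = -3.8 × 10⁻³ → UNSTABLE
  164–204 m: −αΔT+βΔS = −(1.1 × 10⁻⁴)(-14.7)+(7.1 × 10⁻⁴)(+0.57) = 2.0 × 10⁻³ → stable
  204–219 m: −αΔT+βΔS = −(1.1 × 10⁻⁴)(+6.8)+(7.1 × 10⁻⁴)(+1.48) = 3.0 × 10⁻⁴ → stable
  219–240 m: −αΔT+βΔS = −(1.1 × 10⁻⁴)(+3.0)+(7.1 × 10⁻⁴)(+1.90) = 1.0 × 10⁻³ → stable
The 68–164 m interval has Δρ < 0: lighter water underlies denser water.

68–164 m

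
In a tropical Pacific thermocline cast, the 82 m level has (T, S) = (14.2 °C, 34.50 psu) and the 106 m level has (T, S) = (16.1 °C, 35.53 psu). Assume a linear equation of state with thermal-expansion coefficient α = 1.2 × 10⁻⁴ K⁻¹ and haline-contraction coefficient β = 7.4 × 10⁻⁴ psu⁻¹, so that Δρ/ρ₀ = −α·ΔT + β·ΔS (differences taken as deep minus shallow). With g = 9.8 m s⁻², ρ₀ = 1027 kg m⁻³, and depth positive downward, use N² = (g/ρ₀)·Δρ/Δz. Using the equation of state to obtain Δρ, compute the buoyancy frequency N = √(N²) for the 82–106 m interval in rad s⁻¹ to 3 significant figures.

ΔT = +1.9 K, ΔS = +1.03 psu (deep − shallow).
Δρ/ρ₀ = −αΔT + βΔS = -2.28 × 10⁻⁴ + 7.622 × 10⁻⁴ = 5.342 × 10⁻⁴, so Δρ ≈ 0.5486 kg m⁻³.
N² = (g/ρ₀)·Δρ/Δz = g·(Δρ/ρ₀)/Δz = 9.8 × 5.342 × 10⁻⁴ / 24 = 2.1813 × 10⁻⁴ s⁻².
N = √(2.1813 × 10⁻⁴) = 0.014769 rad s⁻¹ ≈ 0.0148 rad s⁻¹.

0.0148 rad s⁻¹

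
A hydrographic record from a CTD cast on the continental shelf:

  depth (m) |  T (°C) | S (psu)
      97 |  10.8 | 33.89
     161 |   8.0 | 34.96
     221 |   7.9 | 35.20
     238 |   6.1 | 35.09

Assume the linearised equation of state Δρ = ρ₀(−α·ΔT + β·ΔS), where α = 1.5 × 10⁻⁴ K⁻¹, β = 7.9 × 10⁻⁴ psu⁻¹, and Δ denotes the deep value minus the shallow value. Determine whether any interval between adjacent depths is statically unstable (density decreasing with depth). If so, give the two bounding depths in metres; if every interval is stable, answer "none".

none

Evaluate Δρ/ρ₀ = −αΔT + βΔS across each adjacent pair:
  97–161 m: −αΔT+βΔS = −(1.5 × 10⁻⁴)(-2.8)+(7.9 × 10⁻⁴)(+1.07) = 1.3 × 10⁻³ → stable
  161–221 m: −αΔT+βΔS = −(1.5 × 10⁻⁴)(-0.1)+(7.9 × 10⁻⁴)(+0.24) = 2.0 × 10⁻⁴ → stable
  221–238 m: −αΔT+βΔS = −(1.5 × 10⁻⁴)(-1.8)+(7.9 × 10⁻⁴)(-0.11) = 1.8 × 10⁻⁴ → stable
Every interval has Δρ > 0: the column is stably stratified throughout.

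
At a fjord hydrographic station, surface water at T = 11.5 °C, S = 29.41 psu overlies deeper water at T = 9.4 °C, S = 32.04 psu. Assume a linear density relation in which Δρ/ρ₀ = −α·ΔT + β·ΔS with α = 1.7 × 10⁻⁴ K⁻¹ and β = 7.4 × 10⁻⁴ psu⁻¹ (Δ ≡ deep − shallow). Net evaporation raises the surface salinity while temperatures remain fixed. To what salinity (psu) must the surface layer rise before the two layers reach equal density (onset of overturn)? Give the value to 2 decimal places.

32.52 psu

Neutral buoyancy requires −α(T_deep − T_surf) + β(S_deep − S_surf′) = 0.
S_surf′ = S_deep − (α/β)·ΔT = 32.04 − (1.7 × 10⁻⁴/7.4 × 10⁻⁴)·(-2.1) = 32.5224 psu.
Increase required: 32.5224 − 29.41 = 3.1124 psu.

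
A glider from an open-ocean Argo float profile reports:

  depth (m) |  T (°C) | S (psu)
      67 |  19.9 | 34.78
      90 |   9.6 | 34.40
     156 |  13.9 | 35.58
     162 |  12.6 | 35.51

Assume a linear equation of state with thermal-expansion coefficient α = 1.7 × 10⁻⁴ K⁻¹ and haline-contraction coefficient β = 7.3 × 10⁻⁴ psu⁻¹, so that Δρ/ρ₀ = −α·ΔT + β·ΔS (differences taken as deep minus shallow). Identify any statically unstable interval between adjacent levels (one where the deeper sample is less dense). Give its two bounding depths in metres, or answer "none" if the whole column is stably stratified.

none

Evaluate Δρ/ρ₀ = −αΔT + βΔS across each adjacent pair:
  67–90 m: −αΔT+βΔS = −(1.7 × 10⁻⁴)(-10.3)+(7.3 × 10⁻⁴)(-0.38) = 1.5 × 10⁻³ → stable
  90–156 m: −αΔT+βΔS = −(1.7 × 10⁻⁴)(+4.3)+(7.3 × 10⁻⁴)(+1.18) = 1.3 × 10⁻⁴ → stable
  156–162 m: −αΔT+βΔS = −(1.7 × 10⁻⁴)(-1.3)+(7.3 × 10⁻⁴)(-0.07) = 1.7 × 10⁻⁴ → stable
Every interval has Δρ > 0: the column is stably stratified throughout.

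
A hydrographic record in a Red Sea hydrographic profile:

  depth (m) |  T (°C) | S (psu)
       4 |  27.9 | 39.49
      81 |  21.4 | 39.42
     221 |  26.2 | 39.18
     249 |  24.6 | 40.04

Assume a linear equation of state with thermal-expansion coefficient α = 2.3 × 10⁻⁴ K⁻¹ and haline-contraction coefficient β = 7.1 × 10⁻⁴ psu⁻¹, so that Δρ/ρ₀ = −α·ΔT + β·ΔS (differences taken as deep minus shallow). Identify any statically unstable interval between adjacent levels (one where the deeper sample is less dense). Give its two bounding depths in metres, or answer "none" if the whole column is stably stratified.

Evaluate Δρ/ρ₀ = −αΔT + βΔS across each adjacent pair:
  4–81 m: −αΔT+βΔS = −(2.3 × 10⁻⁴)(-6.5)+(7.1 × 10⁻⁴)(-0.07) = 1.4 × 10⁻³ → stable
  81–221 m: −αΔT+βΔS = −(2.3 × 10⁻⁴)(+4.8)+(7.1 × 10⁻⁴)(-0.24) = -1.3 × 10⁻³ → UNSTABLE
  221–249 m: −αΔT+βΔS = −(2.3 × 10⁻⁴)(-1.6)+(7.1 × 10⁻⁴)(+0.86) = 9.8 × 10⁻⁴ → stable
The 81–221 m interval has Δρ < 0: lighter water underlies denser water.

81–221 m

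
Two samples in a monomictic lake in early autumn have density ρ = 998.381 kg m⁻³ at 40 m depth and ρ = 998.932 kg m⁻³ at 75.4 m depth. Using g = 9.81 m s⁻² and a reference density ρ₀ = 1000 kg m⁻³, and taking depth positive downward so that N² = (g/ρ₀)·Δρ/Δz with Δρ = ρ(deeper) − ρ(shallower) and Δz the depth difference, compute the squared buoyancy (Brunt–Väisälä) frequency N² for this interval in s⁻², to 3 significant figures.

1.53 × 10⁻⁴ s⁻²

Δρ = 998.932 − 998.381 = 0.551 kg m⁻³ over Δz = 75.4 − 40 = 35.4 m.
N² = (9.81/1000) × (0.551/35.4) = 1.5269 × 10⁻⁴ s⁻² ≈ 1.53 × 10⁻⁴ s⁻².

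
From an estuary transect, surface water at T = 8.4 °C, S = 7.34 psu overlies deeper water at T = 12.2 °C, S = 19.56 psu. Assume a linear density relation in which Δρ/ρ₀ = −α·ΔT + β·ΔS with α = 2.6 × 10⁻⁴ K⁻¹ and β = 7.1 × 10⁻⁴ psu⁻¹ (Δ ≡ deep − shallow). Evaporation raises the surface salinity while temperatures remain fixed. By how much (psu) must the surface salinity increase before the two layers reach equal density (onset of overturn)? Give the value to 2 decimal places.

Neutral buoyancy requires −α(T_deep − T_surf) + β(S_deep − S_surf′) = 0.
S_surf′ = S_deep − (α/β)·ΔT = 19.56 − (2.6 × 10⁻⁴/7.1 × 10⁻⁴)·(+3.8) = 18.1685 psu.
Increase required: 18.1685 − 7.34 = 10.8285 psu.

10.83 psu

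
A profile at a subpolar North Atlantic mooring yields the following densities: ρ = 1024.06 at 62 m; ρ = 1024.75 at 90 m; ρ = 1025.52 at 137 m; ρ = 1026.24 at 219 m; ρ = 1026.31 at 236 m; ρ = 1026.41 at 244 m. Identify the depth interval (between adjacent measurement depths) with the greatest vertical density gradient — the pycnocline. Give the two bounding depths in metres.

62–90 m

Compute the density gradient over each adjacent pair:
  62–90 m: Δρ/Δz = 0.69/28 = 0.025 kg m⁻⁴
  90–137 m: Δρ/Δz = 0.77/47 = 0.016 kg m⁻⁴
  137–219 m: Δρ/Δz = 0.72/82 = 8.8 × 10⁻³ kg m⁻⁴
  219–236 m: Δρ/Δz = 0.07/17 = 4.1 × 10⁻³ kg m⁻⁴
  236–244 m: Δρ/Δz = 0.10/8 = 0.013 kg m⁻⁴
The largest gradient is in the 62–90 m interval — the pycnocline.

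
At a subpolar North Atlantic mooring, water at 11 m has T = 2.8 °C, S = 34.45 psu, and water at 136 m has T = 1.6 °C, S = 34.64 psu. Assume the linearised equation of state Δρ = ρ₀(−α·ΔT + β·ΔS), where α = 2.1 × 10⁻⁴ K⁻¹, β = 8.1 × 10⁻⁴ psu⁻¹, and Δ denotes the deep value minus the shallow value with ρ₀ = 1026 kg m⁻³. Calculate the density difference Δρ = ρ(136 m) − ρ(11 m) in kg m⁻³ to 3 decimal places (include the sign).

ΔT = -1.2 K, ΔS = +0.19 psu (deep − shallow).
Δρ/ρ₀ = −(2.1 × 10⁻⁴)(-1.2) + (8.1 × 10⁻⁴)(+0.19) = 4.059 × 10⁻⁴.
Δρ = 1026 × (4.059 × 10⁻⁴) = +0.416 kg m⁻³.
Positive Δρ: denser below, stable.

+0.416 kg m⁻³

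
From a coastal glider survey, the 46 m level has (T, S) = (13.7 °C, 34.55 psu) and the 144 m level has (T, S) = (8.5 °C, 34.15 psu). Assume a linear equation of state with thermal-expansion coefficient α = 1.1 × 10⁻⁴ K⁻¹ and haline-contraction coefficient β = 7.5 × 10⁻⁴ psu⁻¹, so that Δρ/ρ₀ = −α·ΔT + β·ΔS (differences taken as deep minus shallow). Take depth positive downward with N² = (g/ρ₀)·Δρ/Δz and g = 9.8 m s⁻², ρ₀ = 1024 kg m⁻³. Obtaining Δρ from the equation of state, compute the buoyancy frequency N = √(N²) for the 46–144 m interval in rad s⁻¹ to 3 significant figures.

ΔT = -5.2 K, ΔS = -0.40 psu (deep − shallow).
Δρ/ρ₀ = −αΔT + βΔS = 5.72 × 10⁻⁴ − 3.00 × 10⁻⁴ = 2.72 × 10⁻⁴, so Δρ ≈ 0.2785 kg m⁻³.
N² = (g/ρ₀)·Δρ/Δz = g·(Δρ/ρ₀)/Δz = 9.8 × 2.72 × 10⁻⁴ / 98 = 2.7200 × 10⁻⁵ s⁻².
N = √(2.7200 × 10⁻⁵) = 5.2154 × 10⁻³ rad s⁻¹ ≈ 5.22 × 10⁻³ rad s⁻¹.

5.22 × 10⁻³ rad s⁻¹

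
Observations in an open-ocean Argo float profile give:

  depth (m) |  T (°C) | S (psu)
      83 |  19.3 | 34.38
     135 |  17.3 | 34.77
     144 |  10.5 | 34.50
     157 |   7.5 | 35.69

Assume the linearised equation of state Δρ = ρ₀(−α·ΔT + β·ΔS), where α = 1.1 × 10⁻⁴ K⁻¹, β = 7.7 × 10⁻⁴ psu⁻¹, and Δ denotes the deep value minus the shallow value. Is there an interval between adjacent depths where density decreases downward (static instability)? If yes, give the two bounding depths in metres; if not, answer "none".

none

Evaluate Δρ/ρ₀ = −αΔT + βΔS across each adjacent pair:
  83–135 m: −αΔT+βΔS = −(1.1 × 10⁻⁴)(-2.0)+(7.7 × 10⁻⁴)(+0.39) = 5.2 × 10⁻⁴ → stable
  135–144 m: −αΔT+βΔS = −(1.1 × 10⁻⁴)(-6.8)+(7.7 × 10⁻⁴)(-0.27) = 5.4 × 10⁻⁴ → stable
  144–157 m: −αΔT+βΔS = −(1.1 × 10⁻⁴)(-3.0)+(7.7 × 10⁻⁴)(+1.19) = 1.2 × 10⁻³ → stable
Every interval has Δρ > 0: the column is stably stratified throughout.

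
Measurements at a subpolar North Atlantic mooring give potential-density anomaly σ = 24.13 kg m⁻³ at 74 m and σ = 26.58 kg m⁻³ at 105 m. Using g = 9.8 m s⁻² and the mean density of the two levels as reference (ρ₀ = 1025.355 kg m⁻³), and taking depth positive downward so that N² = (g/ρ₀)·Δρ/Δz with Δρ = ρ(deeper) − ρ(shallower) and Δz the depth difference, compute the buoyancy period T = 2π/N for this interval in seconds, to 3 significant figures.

Δρ = 1026.58 − 1024.13 = 2.45 kg m⁻³ over Δz = 105 − 74 = 31 m.
N² = (9.8/1025.355) × (2.45/31) = 7.5536 × 10⁻⁴ s⁻².
N = √(7.5536 × 10⁻⁴) = 0.027484 rad s⁻¹, so T = 2π/N = 228.61 s ≈ 229 s.

229 s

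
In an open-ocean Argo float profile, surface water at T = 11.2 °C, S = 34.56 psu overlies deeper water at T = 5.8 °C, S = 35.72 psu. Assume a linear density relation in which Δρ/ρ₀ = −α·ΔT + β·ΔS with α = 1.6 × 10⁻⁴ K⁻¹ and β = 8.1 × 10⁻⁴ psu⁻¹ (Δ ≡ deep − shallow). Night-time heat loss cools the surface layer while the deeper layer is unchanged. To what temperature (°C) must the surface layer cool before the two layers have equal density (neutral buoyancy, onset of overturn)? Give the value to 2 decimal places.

-0.07 °C

Neutral buoyancy requires Δρ = 0, i.e. −α(T_deep − T_surf′) + β(S_deep − S_surf) = 0.
T_surf′ = T_deep − (β/α)·ΔS = 5.8 − (8.1 × 10⁻⁴/1.6 × 10⁻⁴)·(+1.16) = -0.0725 °C.
Cooling required: 11.2 − (-0.0725) = 11.2725 °C.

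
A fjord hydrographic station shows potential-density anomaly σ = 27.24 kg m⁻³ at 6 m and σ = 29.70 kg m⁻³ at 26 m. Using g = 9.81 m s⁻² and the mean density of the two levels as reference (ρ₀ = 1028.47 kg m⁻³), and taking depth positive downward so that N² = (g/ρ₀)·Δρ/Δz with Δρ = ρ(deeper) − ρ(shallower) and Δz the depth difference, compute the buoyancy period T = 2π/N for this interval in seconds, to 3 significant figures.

Δρ = 1029.70 − 1027.24 = 2.46 kg m⁻³ over Δz = 26 − 6 = 20 m.
N² = (9.81/1028.47) × (2.46/20) = 1.1732 × 10⁻³ s⁻².
N = √(1.1732 × 10⁻³) = 0.034252 rad s⁻¹, so T = 2π/N = 183.44 s ≈ 183 s.

183 s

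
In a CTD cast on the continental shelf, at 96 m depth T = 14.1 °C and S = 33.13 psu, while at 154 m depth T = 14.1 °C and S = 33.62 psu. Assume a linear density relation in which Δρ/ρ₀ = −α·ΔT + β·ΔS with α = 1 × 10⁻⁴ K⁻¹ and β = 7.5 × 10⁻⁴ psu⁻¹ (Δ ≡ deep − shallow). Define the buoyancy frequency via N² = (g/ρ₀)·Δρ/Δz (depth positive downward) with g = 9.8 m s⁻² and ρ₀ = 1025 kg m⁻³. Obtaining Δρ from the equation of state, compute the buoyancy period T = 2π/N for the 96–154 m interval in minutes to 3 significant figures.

13.3 min

ΔT = +0.0 K, ΔS = +0.49 psu (deep − shallow).
Δρ/ρ₀ = −αΔT + βΔS = 0 + 3.675 × 10⁻⁴ = 3.675 × 10⁻⁴, so Δρ ≈ 0.3767 kg m⁻³.
N² = (g/ρ₀)·Δρ/Δz = g·(Δρ/ρ₀)/Δz = 9.8 × 3.675 × 10⁻⁴ / 58 = 6.2095 × 10⁻⁵ s⁻².
N = √(6.2095 × 10⁻⁵) = 7.8800 × 10⁻³ rad s⁻¹ → T = 2π/N = 797.36 s = 13.289 min ≈ 13.3 min.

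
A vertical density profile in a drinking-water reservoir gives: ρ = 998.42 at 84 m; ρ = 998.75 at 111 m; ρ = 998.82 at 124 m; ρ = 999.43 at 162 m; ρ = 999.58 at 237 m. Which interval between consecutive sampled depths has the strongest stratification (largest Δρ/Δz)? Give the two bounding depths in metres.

Compute the density gradient over each adjacent pair:
  84–111 m: Δρ/Δz = 0.33/27 = 0.012 kg m⁻⁴
  111–124 m: Δρ/Δz = 0.07/13 = 5.4 × 10⁻³ kg m⁻⁴
  124–162 m: Δρ/Δz = 0.61/38 = 0.016 kg m⁻⁴
  162–237 m: Δρ/Δz = 0.15/75 = 2.0 × 10⁻³ kg m⁻⁴
The largest gradient is in the 124–162 m interval — the pycnocline.

124–162 m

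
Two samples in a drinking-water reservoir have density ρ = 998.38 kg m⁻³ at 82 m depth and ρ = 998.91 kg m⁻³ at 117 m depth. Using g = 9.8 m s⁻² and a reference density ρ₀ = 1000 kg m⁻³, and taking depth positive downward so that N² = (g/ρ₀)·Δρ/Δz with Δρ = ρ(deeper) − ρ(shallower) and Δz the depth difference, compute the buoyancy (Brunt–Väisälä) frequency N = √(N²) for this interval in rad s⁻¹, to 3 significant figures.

0.0122 rad s⁻¹

Δρ = 998.91 − 998.38 = 0.53 kg m⁻³ over Δz = 117 − 82 = 35 m.
N² = (9.8/1000) × (0.53/35) = 1.4840 × 10⁻⁴ s⁻².
N = √(1.4840 × 10⁻⁴) = 0.012182 rad s⁻¹ ≈ 0.0122 rad s⁻¹.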